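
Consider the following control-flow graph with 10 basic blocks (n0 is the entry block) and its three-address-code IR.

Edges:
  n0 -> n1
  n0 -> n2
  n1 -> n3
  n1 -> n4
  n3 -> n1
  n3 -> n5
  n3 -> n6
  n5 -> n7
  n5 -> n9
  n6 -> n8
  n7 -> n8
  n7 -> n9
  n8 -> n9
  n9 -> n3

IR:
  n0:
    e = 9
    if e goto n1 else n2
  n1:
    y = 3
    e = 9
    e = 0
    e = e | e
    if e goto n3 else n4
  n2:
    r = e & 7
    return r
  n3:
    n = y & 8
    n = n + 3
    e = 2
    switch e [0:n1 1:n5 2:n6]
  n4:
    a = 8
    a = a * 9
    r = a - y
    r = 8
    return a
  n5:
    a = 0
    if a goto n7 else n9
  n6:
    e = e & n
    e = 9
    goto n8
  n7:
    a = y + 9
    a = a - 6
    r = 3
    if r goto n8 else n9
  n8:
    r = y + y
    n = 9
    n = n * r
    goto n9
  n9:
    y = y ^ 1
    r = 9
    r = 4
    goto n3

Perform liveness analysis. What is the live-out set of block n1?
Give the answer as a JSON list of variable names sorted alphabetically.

Block summaries:
  n0 def {e} use ∅
  n1 def {e,y} use ∅
  n2 def {r} use {e}
  n3 def {e,n} use {y}
  n4 def {a,r} use {y}
  n5 def {a} use ∅
  n6 def {e} use {e,n}
  n7 def {a,r} use {y}
  n8 def {n,r} use {y}
  n9 def {r,y} use {y}

Liveness:
  n0: in=∅ out={e}
  n1: in=∅ out={y}
  n2: in={e} out=∅
  n3: in={y} out={e,n,y}
  n4: in={y} out=∅
  n5: in={y} out={y}
  n6: in={e,n,y} out={y}
  n7: in={y} out={y}
  n8: in={y} out={y}
  n9: in={y} out={y}

live-out(n1) = ["y"]

Answer: ["y"]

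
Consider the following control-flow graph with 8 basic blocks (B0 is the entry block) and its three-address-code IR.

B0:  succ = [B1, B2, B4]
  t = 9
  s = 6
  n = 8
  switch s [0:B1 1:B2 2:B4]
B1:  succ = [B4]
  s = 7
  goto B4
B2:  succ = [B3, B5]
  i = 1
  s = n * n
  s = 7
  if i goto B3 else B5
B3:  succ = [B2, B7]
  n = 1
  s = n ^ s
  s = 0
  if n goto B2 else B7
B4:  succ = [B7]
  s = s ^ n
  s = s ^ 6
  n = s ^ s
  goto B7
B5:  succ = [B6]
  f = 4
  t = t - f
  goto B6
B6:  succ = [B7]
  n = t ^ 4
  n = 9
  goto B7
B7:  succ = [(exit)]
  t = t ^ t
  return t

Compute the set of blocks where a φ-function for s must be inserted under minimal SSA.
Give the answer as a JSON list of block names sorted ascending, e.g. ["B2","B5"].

Answer: ["B2", "B4", "B7"]

Derivation:
idom tree: B1←B0 B2←B0 B3←B2 B4←B0 B5←B2 B6←B5 B7←B0
Dom at joins:
  B2: preds {B0,B3}: {B0} ∩ {B0,B2,B3} = {B0}; idom=B0
  B4: preds {B0,B1}: {B0} ∩ {B0,B1} = {B0}; idom=B0
  B7: preds {B3,B4,B6}: {B0,B2,B3} ∩ {B0,B4} ∩ {B0,B2,B5,B6} = {B0}; idom=B0

Frontier:
  B2←B0: walk · to B0
  B2←B3: walk B3→B2 to B0
  B4←B0: walk · to B0
  B4←B1: walk B1 to B0
  B7←B3: walk B3→B2 to B0
  B7←B4: walk B4 to B0
  B7←B6: walk B6→B5→B2 to B0
  B0 → ∅
  B1 → {B4}
  B2 → {B2,B7}
  B3 → {B2,B7}
  B4 → {B7}
  B5 → {B7}
  B6 → {B7}
  B7 → ∅

φ for s: defs {B0,B1,B2,B3,B4}
  DF⁺ = {B2,B4,B7}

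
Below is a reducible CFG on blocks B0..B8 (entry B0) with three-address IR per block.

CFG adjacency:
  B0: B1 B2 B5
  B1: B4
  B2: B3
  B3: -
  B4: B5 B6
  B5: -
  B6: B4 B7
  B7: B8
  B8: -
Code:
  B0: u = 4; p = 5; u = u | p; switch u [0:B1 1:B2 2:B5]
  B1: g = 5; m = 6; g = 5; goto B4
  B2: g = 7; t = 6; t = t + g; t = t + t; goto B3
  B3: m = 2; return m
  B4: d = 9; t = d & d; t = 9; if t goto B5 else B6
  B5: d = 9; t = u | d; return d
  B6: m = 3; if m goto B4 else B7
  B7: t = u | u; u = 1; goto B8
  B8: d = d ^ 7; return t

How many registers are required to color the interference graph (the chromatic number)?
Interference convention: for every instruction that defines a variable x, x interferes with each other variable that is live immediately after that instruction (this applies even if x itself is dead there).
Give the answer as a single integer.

Answer: 3

Working:
Block summaries:
  B0: def={p,u} ue=∅
  B1: def={g,m} ue=∅
  B2: def={g,t} ue=∅
  B3: def={m} ue=∅
  B4: def={d,t} ue=∅
  B5: def={d,t} ue={u}
  B6: def={m} ue=∅
  B7: def={t,u} ue={u}
  B8: def={d} ue={d,t}

Liveness:
  B0 li=∅ lo={u}
  B1 li={u} lo={u}
  B2 li=∅ lo=∅
  B3 li=∅ lo=∅
  B4 li={u} lo={d,u}
  B5 li={u} lo=∅
  B6 li={d,u} lo={d,u}
  B7 li={d,u} lo={d,t}
  B8 li={d,t} lo=∅

Interference:
  d — {m,t,u}
  g — {t,u}
  m — {d,u}
  p — {u}
  t — {d,g,u}
  u — {d,g,m,p,t}

Chromatic number:
  {d,m,u} pairwise interfere (3-clique) ⇒ χ ≥ 3
  3-colouring: r0={u}  r1={d,g,p}  r2={m,t}
  χ = 3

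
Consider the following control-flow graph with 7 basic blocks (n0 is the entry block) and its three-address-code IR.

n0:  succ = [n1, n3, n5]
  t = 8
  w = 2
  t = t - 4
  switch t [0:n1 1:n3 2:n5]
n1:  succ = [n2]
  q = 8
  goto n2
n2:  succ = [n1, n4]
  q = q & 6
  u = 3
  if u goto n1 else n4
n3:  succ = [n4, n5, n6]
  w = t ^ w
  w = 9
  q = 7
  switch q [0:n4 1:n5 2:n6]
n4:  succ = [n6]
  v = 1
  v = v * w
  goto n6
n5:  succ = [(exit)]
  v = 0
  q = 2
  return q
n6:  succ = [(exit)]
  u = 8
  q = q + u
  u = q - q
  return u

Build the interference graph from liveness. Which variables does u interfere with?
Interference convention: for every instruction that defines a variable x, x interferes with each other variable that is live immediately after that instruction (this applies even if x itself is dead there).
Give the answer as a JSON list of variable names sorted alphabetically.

Per-block:
  n0: def={t,w} ue=∅
  n1: def={q} ue=∅
  n2: def={q,u} ue={q}
  n3: def={q,w} ue={t,w}
  n4: def={v} ue={w}
  n5: def={q,v} ue=∅
  n6: def={q,u} ue={q}

Backward fixpoint:
  live n0: ∅→{t,w}
  live n1: {w}→{q,w}
  live n2: {q,w}→{q,w}
  live n3: {t,w}→{q,w}
  live n4: {q,w}→{q}
  live n5: ∅→∅
  live n6: {q}→∅

Interfere edges:
  q — {u,v,w}
  t — {w}
  u — {q,w}
  v — {q,w}
  w — {q,t,u,v}

N(u) = ["q", "w"]

Answer: ["q", "w"]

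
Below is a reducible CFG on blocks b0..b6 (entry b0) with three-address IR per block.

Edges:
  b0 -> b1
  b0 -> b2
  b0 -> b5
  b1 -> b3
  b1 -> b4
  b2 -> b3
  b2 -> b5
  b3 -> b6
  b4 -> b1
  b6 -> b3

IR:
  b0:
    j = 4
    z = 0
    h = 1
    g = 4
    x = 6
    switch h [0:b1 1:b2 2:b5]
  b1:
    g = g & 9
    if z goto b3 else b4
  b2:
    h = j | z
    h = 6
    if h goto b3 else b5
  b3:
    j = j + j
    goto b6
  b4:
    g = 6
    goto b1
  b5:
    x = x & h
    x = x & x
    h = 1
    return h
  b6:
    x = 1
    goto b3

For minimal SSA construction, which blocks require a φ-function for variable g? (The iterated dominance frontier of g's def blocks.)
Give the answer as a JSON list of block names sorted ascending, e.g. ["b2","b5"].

Answer: ["b1", "b3"]

Working:
idom tree: b1←b0 b2←b0 b3←b0 b4←b1 b5←b0 b6←b3
Join-block Dom:
  b1: preds {b0,b4}: {b0} ∩ {b0,b1,b4} = {b0}; idom=b0
  b3: preds {b1,b2,b6}: {b0,b1} ∩ {b0,b2} ∩ {b0,b3,b6} = {b0}; idom=b0
  b5: preds {b0,b2}: {b0} ∩ {b0,b2} = {b0}; idom=b0

DF derivation:
  join b1 pred b0: · stop@b0
  join b1 pred b4: b4→b1 stop@b0
  join b3 pred b1: b1 stop@b0
  join b3 pred b2: b2 stop@b0
  join b3 pred b6: b6→b3 stop@b0
  join b5 pred b0: · stop@b0
  join b5 pred b2: b2 stop@b0
  b0 → ∅
  b1 → {b1,b3}
  b2 → {b3,b5}
  b3 → {b3}
  b4 → {b1}
  b5 → ∅
  b6 → {b3}

φ for g: defs {b0,b1,b4}
  DF⁺ = {b1,b3}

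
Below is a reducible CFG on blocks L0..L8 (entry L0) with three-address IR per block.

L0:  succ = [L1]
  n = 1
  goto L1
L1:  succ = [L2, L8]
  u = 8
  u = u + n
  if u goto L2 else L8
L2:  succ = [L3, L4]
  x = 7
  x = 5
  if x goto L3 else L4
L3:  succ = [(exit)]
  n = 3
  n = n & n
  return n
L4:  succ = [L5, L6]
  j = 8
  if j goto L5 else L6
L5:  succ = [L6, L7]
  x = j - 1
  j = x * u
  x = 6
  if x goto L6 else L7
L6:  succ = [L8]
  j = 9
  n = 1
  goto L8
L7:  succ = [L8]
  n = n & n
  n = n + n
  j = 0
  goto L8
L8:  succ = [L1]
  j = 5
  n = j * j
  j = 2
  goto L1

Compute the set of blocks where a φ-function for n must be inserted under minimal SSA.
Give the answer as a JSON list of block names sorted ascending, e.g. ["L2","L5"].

Answer: ["L1", "L8"]

Working:
idom tree: L1←L0 L2←L1 L3←L2 L4←L2 L5←L4 L6←L4 L7←L5 L8←L1
Dom∩ at merges:
  L1: preds {L0,L8}: {L0} ∩ {L0,L1,L8} = {L0}; idom=L0
  L6: preds {L4,L5}: {L0,L1,L2,L4} ∩ {L0,L1,L2,L4,L5} = {L0,L1,L2,L4}; idom=L4
  L8: preds {L1,L6,L7}: {L0,L1} ∩ {L0,L1,L2,L4,L6} ∩ {L0,L1,L2,L4,L5,L7} = {L0,L1}; idom=L1

DF walk-up:
  join L1 pred L0: · stop@L0
  join L1 pred L8: L8→L1 stop@L0
  join L6 pred L4: · stop@L4
  join L6 pred L5: L5 stop@L4
  join L8 pred L1: · stop@L1
  join L8 pred L6: L6→L4→L2 stop@L1
  join L8 pred L7: L7→L5→L4→L2 stop@L1
  L0: DF=∅
  L1: DF={L1}
  L2: DF={L8}
  L3: DF=∅
  L4: DF={L8}
  L5: DF={L6,L8}
  L6: DF={L8}
  L7: DF={L8}
  L8: DF={L1}

φ for n: defs {L0,L3,L6,L7,L8}
  DF⁺ = {L1,L8}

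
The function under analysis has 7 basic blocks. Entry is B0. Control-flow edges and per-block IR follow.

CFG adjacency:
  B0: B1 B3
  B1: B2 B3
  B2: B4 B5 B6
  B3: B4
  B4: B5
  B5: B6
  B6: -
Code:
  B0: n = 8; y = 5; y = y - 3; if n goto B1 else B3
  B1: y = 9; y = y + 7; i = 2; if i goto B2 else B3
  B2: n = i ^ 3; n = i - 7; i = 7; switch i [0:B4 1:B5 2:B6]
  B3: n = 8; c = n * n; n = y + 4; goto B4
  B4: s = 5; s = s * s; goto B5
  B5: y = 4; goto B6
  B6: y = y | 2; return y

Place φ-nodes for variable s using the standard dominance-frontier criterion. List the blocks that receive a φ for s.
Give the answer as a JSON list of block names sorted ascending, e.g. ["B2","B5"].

Answer: ["B5", "B6"]

Derivation:
idom tree: B1←B0 B2←B1 B3←B0 B4←B0 B5←B0 B6←B0
Join-block Dom:
  B3: preds {B0,B1}: {B0} ∩ {B0,B1} = {B0}; idom=B0
  B4: preds {B2,B3}: {B0,B1,B2} ∩ {B0,B3} = {B0}; idom=B0
  B5: preds {B2,B4}: {B0,B1,B2} ∩ {B0,B4} = {B0}; idom=B0
  B6: preds {B2,B5}: {B0,B1,B2} ∩ {B0,B5} = {B0}; idom=B0

DF derivation:
  join B3 pred B0: · stop@B0
  join B3 pred B1: B1 stop@B0
  join B4 pred B2: B2→B1 stop@B0
  join B4 pred B3: B3 stop@B0
  join B5 pred B2: B2→B1 stop@B0
  join B5 pred B4: B4 stop@B0
  join B6 pred B2: B2→B1 stop@B0
  join B6 pred B5: B5 stop@B0
  B0: DF=∅
  B1: DF={B3,B4,B5,B6}
  B2: DF={B4,B5,B6}
  B3: DF={B4}
  B4: DF={B5}
  B5: DF={B6}
  B6: DF=∅

φ for s: defs {B4}
  DF⁺ = {B5,B6}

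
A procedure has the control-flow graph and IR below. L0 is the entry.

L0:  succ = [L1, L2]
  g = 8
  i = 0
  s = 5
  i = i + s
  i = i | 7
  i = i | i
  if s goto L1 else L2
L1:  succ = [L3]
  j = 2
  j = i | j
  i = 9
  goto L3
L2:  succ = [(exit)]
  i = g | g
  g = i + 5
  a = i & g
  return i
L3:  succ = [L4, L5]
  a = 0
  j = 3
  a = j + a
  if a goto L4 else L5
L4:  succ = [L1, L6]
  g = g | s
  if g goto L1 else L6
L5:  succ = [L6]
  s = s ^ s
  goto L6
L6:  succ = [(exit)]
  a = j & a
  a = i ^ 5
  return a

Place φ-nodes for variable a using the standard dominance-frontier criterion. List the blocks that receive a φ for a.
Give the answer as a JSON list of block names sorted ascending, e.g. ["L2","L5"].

idom tree: L1←L0 L2←L0 L3←L1 L4←L3 L5←L3 L6←L3
Dom∩ at merges:
  L1: preds {L0,L4}: {L0} ∩ {L0,L1,L3,L4} = {L0}; idom=L0
  L6: preds {L4,L5}: {L0,L1,L3,L4} ∩ {L0,L1,L3,L5} = {L0,L1,L3}; idom=L3

Frontier:
  join L1 pred L0: · stop@L0
  join L1 pred L4: L4→L3→L1 stop@L0
  join L6 pred L4: L4 stop@L3
  join L6 pred L5: L5 stop@L3
  DF(L0)=∅
  DF(L1)={L1}
  DF(L2)=∅
  DF(L3)={L1}
  DF(L4)={L1,L6}
  DF(L5)={L6}
  DF(L6)=∅

φ for a: defs {L2,L3,L6}
  DF⁺ = {L1}

Answer: ["L1"]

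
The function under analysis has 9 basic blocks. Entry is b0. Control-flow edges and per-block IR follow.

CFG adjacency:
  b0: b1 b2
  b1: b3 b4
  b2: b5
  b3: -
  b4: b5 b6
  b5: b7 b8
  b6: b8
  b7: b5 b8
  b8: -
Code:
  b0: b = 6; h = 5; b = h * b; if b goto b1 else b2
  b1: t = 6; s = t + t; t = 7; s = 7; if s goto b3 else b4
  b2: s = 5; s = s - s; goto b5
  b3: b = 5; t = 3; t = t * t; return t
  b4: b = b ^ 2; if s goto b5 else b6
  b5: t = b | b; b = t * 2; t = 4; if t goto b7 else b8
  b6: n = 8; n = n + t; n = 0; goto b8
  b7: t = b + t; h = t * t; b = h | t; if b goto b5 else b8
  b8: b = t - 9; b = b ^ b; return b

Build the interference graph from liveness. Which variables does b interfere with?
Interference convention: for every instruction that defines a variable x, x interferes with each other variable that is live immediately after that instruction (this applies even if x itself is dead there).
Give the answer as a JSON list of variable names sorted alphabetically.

Answer: ["h", "s", "t"]

Derivation:
Block summaries:
  b0 def {b,h} use ∅
  b1 def {s,t} use ∅
  b2 def {s} use ∅
  b3 def {b,t} use ∅
  b4 def {b} use {b,s}
  b5 def {b,t} use {b}
  b6 def {n} use {t}
  b7 def {b,h,t} use {b,t}
  b8 def {b} use {t}

Backward fixpoint:
  live b0: ∅→{b}
  live b1: {b}→{b,s,t}
  live b2: {b}→{b}
  live b3: ∅→∅
  live b4: {b,s,t}→{b,t}
  live b5: {b}→{b,t}
  live b6: {t}→{t}
  live b7: {b,t}→{b,t}
  live b8: {t}→∅

Conflict graph:
  b — {h,s,t}
  h — {b,t}
  n — {t}
  s — {b,t}
  t — {b,h,n,s}

N(b) = ["h", "s", "t"]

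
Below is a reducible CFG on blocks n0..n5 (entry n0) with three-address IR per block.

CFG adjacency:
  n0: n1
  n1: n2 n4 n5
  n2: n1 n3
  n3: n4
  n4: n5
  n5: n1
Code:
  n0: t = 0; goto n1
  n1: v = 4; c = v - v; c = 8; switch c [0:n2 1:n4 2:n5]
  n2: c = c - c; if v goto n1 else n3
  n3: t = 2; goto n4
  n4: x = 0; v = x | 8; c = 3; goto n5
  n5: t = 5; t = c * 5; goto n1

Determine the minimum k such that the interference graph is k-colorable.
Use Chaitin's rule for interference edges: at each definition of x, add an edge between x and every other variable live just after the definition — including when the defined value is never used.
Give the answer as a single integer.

Answer: 2

Working:
def/use:
  n0: {t} / ∅
  n1: {c,v} / ∅
  n2: {c} / {c,v}
  n3: {t} / ∅
  n4: {c,v,x} / ∅
  n5: {t} / {c}

Live sets:
  n0 li=∅ lo=∅
  n1 li=∅ lo={c,v}
  n2 li={c,v} lo=∅
  n3 li=∅ lo=∅
  n4 li=∅ lo={c}
  n5 li={c} lo=∅

Conflict graph:
  c: {t,v}
  t: {c}
  v: {c}
  x: ∅

Registers:
  lower bound: {c,t} mutually conflict ⇒ χ ≥ 2
  assign c→r0 t→r1 v→r1 x→r0 — no edge inside a register ⇒ χ ≤ 2
  χ = 2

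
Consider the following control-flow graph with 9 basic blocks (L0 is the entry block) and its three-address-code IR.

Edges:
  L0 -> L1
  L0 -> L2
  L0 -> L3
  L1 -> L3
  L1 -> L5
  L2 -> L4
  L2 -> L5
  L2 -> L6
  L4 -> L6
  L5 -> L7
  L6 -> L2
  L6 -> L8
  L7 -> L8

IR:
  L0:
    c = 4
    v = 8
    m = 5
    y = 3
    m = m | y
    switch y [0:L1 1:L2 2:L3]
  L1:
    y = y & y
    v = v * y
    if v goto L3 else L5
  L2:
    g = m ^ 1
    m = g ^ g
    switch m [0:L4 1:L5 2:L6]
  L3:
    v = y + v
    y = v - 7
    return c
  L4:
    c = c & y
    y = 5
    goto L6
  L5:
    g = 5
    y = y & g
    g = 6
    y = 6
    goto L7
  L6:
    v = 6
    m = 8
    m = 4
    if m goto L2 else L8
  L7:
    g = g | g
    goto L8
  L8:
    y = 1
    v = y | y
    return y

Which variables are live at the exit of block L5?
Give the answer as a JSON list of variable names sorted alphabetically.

Answer: ["g"]

Derivation:
Per-block:
  L0 def {c,m,v,y} use ∅
  L1 def {v,y} use {v,y}
  L2 def {g,m} use {m}
  L3 def {v,y} use {c,v,y}
  L4 def {c,y} use {c,y}
  L5 def {g,y} use {y}
  L6 def {m,v} use ∅
  L7 def {g} use {g}
  L8 def {v,y} use ∅

Live sets:
  L0: in=∅ out={c,m,v,y}
  L1: in={c,v,y} out={c,v,y}
  L2: in={c,m,y} out={c,y}
  L3: in={c,v,y} out=∅
  L4: in={c,y} out={c,y}
  L5: in={y} out={g}
  L6: in={c,y} out={c,m,y}
  L7: in={g} out=∅
  L8: in=∅ out=∅

live-out(L5) = ["g"]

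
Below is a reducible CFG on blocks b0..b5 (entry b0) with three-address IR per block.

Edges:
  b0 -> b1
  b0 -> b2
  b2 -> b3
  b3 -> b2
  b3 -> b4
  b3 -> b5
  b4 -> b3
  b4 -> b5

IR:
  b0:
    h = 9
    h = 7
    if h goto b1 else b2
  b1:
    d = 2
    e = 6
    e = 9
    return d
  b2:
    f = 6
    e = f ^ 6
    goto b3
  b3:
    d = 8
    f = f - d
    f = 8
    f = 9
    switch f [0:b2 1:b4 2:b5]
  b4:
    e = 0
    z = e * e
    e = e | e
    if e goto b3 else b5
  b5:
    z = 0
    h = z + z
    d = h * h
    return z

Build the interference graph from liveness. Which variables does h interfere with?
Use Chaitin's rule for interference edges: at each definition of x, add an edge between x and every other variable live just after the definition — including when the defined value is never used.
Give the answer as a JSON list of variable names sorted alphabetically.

Answer: ["z"]

Derivation:
Block summaries:
  b0 def {h} use ∅
  b1 def {d,e} use ∅
  b2 def {e,f} use ∅
  b3 def {d,f} use {f}
  b4 def {e,z} use ∅
  b5 def {d,h,z} use ∅

Live sets:
  live b0: ∅→∅
  live b1: ∅→∅
  live b2: ∅→{f}
  live b3: {f}→{f}
  live b4: {f}→{f}
  live b5: ∅→∅

Interference:
  d: {e,f,z}
  e: {d,f,z}
  f: {d,e,z}
  h: {z}
  z: {d,e,f,h}

N(h) = ["z"]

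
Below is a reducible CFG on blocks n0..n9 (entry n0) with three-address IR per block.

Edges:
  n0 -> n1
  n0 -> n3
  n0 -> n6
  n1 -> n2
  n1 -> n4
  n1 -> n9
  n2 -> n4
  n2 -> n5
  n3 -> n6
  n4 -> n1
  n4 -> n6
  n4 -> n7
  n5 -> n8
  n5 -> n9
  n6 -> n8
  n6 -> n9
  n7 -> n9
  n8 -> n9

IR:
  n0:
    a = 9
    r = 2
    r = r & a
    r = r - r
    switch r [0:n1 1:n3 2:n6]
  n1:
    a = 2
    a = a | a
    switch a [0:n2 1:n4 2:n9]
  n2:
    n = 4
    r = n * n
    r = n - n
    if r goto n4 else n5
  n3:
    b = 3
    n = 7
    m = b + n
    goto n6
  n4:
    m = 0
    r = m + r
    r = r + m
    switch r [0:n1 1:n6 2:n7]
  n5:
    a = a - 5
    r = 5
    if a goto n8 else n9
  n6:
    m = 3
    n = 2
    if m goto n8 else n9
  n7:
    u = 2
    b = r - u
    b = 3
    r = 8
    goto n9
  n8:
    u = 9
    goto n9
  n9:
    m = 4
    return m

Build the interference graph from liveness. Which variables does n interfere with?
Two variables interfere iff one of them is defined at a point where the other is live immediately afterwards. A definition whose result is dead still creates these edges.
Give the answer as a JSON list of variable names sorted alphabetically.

Answer: ["a", "b", "m", "r"]

Analysis:
def/use:
  n0 def {a,r} use ∅
  n1 def {a} use ∅
  n2 def {n,r} use ∅
  n3 def {b,m,n} use ∅
  n4 def {m,r} use {r}
  n5 def {a,r} use {a}
  n6 def {m,n} use ∅
  n7 def {b,r,u} use {r}
  n8 def {u} use ∅
  n9 def {m} use ∅

Liveness:
  n0 li=∅ lo={r}
  n1 li={r} lo={a,r}
  n2 li={a} lo={a,r}
  n3 li=∅ lo=∅
  n4 li={r} lo={r}
  n5 li={a} lo=∅
  n6 li=∅ lo=∅
  n7 li={r} lo=∅
  n8 li=∅ lo=∅
  n9 li=∅ lo=∅

Conflict graph:
  a — {n,r}
  b — {n}
  m — {n,r}
  n — {a,b,m,r}
  r — {a,m,n,u}
  u — {r}

N(n) = ["a", "b", "m", "r"]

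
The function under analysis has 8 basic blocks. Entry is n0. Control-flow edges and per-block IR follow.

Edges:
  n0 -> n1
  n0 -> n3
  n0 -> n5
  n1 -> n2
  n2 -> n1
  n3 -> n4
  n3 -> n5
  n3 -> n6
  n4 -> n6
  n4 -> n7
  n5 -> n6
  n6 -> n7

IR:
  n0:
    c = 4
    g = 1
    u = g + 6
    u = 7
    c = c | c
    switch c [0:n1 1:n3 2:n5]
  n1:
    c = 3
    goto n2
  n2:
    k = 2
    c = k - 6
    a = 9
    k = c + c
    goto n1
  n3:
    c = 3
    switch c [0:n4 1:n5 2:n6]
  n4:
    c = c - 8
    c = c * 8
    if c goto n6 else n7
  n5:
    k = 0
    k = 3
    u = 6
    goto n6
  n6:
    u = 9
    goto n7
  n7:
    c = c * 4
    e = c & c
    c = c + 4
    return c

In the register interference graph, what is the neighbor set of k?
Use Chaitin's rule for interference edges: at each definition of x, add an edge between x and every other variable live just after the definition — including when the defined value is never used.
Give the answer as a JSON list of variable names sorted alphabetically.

Answer: ["c"]

Working:
Block summaries:
  n0: {c,g,u} / ∅
  n1: {c} / ∅
  n2: {a,c,k} / ∅
  n3: {c} / ∅
  n4: {c} / {c}
  n5: {k,u} / ∅
  n6: {u} / ∅
  n7: {c,e} / {c}

Backward fixpoint:
  live n0: ∅→{c}
  live n1: ∅→∅
  live n2: ∅→∅
  live n3: ∅→{c}
  live n4: {c}→{c}
  live n5: {c}→{c}
  live n6: {c}→{c}
  live n7: {c}→∅

Interfere edges:
  a — {c}
  c — {a,e,g,k,u}
  e — {c}
  g — {c}
  k — {c}
  u — {c}

N(k) = ["c"]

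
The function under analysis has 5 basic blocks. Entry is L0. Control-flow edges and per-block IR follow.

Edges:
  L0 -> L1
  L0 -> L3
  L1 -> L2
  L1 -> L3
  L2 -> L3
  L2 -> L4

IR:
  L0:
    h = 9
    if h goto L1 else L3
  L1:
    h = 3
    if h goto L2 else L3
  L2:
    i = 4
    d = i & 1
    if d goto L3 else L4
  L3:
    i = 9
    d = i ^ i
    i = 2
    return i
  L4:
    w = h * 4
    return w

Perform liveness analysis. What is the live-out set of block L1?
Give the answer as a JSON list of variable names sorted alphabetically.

def/use:
  L0 def {h} use ∅
  L1 def {h} use ∅
  L2 def {d,i} use ∅
  L3 def {d,i} use ∅
  L4 def {w} use {h}

Backward fixpoint:
  live L0: ∅→∅
  live L1: ∅→{h}
  live L2: {h}→{h}
  live L3: ∅→∅
  live L4: {h}→∅

live-out(L1) = ["h"]

Answer: ["h"]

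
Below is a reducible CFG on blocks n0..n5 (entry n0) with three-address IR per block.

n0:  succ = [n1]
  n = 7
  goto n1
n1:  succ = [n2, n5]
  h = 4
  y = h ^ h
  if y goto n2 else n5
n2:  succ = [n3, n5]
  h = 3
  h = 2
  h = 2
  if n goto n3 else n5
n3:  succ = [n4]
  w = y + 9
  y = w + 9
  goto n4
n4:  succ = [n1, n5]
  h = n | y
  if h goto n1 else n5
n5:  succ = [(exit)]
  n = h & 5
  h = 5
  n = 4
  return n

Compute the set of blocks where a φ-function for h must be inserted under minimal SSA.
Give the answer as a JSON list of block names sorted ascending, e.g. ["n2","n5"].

idom tree: n1←n0 n2←n1 n3←n2 n4←n3 n5←n1
Dom at joins:
  n1: preds {n0,n4}: {n0} ∩ {n0,n1,n2,n3,n4} = {n0}; idom=n0
  n5: preds {n1,n2,n4}: {n0,n1} ∩ {n0,n1,n2} ∩ {n0,n1,n2,n3,n4} = {n0,n1}; idom=n1

Frontier:
  n1←n0: walk · to n0
  n1←n4: walk n4→n3→n2→n1 to n0
  n5←n1: walk · to n1
  n5←n2: walk n2 to n1
  n5←n4: walk n4→n3→n2 to n1
  DF(n0)=∅
  DF(n1)={n1}
  DF(n2)={n1,n5}
  DF(n3)={n1,n5}
  DF(n4)={n1,n5}
  DF(n5)=∅

φ for h: defs {n1,n2,n4,n5}
  DF⁺ = {n1,n5}

Answer: ["n1", "n5"]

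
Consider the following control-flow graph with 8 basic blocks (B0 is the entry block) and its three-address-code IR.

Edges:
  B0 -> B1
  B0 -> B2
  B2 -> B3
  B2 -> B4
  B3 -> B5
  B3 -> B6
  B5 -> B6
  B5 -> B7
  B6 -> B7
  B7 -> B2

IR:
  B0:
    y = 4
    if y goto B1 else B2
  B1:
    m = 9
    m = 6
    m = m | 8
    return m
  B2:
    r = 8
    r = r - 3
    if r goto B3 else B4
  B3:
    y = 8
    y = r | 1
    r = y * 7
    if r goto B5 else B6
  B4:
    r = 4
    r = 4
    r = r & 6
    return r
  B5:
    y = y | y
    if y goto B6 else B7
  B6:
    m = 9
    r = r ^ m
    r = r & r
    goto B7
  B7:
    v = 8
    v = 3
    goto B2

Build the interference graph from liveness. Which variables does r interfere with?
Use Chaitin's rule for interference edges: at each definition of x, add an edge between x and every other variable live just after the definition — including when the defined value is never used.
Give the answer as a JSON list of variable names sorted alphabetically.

Per-block:
  B0: def={y} ue=∅
  B1: def={m} ue=∅
  B2: def={r} ue=∅
  B3: def={r,y} ue={r}
  B4: def={r} ue=∅
  B5: def={y} ue={y}
  B6: def={m,r} ue={r}
  B7: def={v} ue=∅

Liveness:
  B0 li=∅ lo=∅
  B1 li=∅ lo=∅
  B2 li=∅ lo={r}
  B3 li={r} lo={r,y}
  B4 li=∅ lo=∅
  B5 li={r,y} lo={r}
  B6 li={r} lo=∅
  B7 li=∅ lo=∅

Interference:
  m — {r}
  r — {m,y}
  v — ∅
  y — {r}

N(r) = ["m", "y"]

Answer: ["m", "y"]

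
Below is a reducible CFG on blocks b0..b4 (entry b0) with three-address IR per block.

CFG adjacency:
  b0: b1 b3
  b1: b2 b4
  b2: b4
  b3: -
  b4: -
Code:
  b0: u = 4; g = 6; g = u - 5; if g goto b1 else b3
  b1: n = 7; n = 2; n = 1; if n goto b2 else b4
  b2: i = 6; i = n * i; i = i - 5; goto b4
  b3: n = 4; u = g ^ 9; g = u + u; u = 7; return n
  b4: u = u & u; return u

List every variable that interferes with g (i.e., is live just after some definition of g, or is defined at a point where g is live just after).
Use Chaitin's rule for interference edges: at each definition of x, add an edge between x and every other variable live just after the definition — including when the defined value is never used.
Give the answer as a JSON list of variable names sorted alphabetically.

Answer: ["n", "u"]

Working:
Per-block:
  b0 def {g,u} use ∅
  b1 def {n} use ∅
  b2 def {i} use {n}
  b3 def {g,n,u} use {g}
  b4 def {u} use {u}

Backward fixpoint:
  live b0: ∅→{g,u}
  live b1: {u}→{n,u}
  live b2: {n,u}→{u}
  live b3: {g}→∅
  live b4: {u}→∅

Interference:
  g: {n,u}
  i: {n,u}
  n: {g,i,u}
  u: {g,i,n}

N(g) = ["n", "u"]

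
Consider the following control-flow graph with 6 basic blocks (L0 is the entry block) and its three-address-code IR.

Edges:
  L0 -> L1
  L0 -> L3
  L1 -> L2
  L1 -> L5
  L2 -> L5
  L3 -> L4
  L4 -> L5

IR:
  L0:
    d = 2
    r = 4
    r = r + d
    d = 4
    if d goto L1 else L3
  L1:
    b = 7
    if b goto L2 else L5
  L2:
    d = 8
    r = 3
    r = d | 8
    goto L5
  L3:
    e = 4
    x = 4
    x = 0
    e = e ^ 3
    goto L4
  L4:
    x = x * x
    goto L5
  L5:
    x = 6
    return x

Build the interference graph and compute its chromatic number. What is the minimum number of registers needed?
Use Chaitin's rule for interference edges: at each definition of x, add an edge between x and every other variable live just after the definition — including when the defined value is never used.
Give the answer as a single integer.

def/use:
  L0: {d,r} / ∅
  L1: {b} / ∅
  L2: {d,r} / ∅
  L3: {e,x} / ∅
  L4: {x} / {x}
  L5: {x} / ∅

Live sets:
  L0: in=∅ out=∅
  L1: in=∅ out=∅
  L2: in=∅ out=∅
  L3: in=∅ out={x}
  L4: in={x} out=∅
  L5: in=∅ out=∅

Conflict graph:
  b↔∅
  d↔{r}
  e↔{x}
  r↔{d}
  x↔{e}

Chromatic number:
  clique {d,r} ⇒ need ≥ 2
  2-colouring: r0={b,d,e}  r1={r,x}
  χ = 2

Answer: 2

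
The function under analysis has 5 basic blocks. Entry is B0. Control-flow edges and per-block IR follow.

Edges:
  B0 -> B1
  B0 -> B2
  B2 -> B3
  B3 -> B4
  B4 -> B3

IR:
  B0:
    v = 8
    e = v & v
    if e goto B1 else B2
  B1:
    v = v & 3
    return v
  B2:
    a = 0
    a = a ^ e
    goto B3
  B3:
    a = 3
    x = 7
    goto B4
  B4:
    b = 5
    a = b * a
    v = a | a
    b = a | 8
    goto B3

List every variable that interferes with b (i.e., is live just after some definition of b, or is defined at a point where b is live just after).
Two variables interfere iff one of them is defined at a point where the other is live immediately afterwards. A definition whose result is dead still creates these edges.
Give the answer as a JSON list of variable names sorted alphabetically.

def/use:
  B0 def {e,v} use ∅
  B1 def {v} use {v}
  B2 def {a} use {e}
  B3 def {a,x} use ∅
  B4 def {a,b,v} use {a}

Backward fixpoint:
  B0: in=∅ out={e,v}
  B1: in={v} out=∅
  B2: in={e} out=∅
  B3: in=∅ out={a}
  B4: in={a} out=∅

Conflict graph:
  a: {b,e,v,x}
  b: {a}
  e: {a,v}
  v: {a,e}
  x: {a}

N(b) = ["a"]

Answer: ["a"]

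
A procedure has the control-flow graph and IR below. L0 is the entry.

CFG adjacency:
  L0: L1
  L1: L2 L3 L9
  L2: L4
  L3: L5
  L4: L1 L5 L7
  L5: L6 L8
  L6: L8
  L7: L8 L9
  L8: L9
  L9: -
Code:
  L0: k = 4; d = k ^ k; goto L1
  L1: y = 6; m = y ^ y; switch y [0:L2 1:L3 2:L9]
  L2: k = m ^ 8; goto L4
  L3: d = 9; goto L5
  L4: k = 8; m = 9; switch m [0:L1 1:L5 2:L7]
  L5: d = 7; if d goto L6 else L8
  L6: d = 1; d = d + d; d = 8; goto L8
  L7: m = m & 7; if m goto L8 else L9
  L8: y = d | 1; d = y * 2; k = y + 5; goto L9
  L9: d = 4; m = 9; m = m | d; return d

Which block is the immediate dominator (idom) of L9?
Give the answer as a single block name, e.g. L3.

Answer: L1

Analysis:
idom tree: L1←L0 L2←L1 L3←L1 L4←L2 L5←L1 L6←L5 L7←L4 L8←L1 L9←L1
Dom∩ at merges:
  L1: preds {L0,L4}: {L0} ∩ {L0,L1,L2,L4} = {L0}; idom=L0
  L5: preds {L3,L4}: {L0,L1,L3} ∩ {L0,L1,L2,L4} = {L0,L1}; idom=L1
  L8: preds {L5,L6,L7}: {L0,L1,L5} ∩ {L0,L1,L5,L6} ∩ {L0,L1,L2,L4,L7} = {L0,L1}; idom=L1
  L9: preds {L1,L7,L8}: {L0,L1} ∩ {L0,L1,L2,L4,L7} ∩ {L0,L1,L8} = {L0,L1}; idom=L1

idom(L9) = L1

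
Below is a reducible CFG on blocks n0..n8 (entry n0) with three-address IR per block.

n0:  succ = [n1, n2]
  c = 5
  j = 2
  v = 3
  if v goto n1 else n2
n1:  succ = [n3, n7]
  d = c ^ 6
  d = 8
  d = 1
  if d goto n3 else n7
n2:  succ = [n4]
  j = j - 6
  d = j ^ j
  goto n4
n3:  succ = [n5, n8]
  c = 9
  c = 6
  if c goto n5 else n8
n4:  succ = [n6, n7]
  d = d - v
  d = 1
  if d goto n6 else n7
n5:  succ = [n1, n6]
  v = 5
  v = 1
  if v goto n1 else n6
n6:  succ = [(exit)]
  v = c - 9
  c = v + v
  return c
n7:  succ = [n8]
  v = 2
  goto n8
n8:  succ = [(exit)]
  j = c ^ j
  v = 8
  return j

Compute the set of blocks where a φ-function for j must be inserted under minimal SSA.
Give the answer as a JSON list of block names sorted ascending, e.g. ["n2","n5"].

idom tree: n1←n0 n2←n0 n3←n1 n4←n2 n5←n3 n6←n0 n7←n0 n8←n0
Join-block Dom:
  n1: preds {n0,n5}: {n0} ∩ {n0,n1,n3,n5} = {n0}; idom=n0
  n6: preds {n4,n5}: {n0,n2,n4} ∩ {n0,n1,n3,n5} = {n0}; idom=n0
  n7: preds {n1,n4}: {n0,n1} ∩ {n0,n2,n4} = {n0}; idom=n0
  n8: preds {n3,n7}: {n0,n1,n3} ∩ {n0,n7} = {n0}; idom=n0

DF derivation:
  n1←n0: walk · to n0
  n1←n5: walk n5→n3→n1 to n0
  n6←n4: walk n4→n2 to n0
  n6←n5: walk n5→n3→n1 to n0
  n7←n1: walk n1 to n0
  n7←n4: walk n4→n2 to n0
  n8←n3: walk n3→n1 to n0
  n8←n7: walk n7 to n0
  n0: DF=∅
  n1: DF={n1,n6,n7,n8}
  n2: DF={n6,n7}
  n3: DF={n1,n6,n8}
  n4: DF={n6,n7}
  n5: DF={n1,n6}
  n6: DF=∅
  n7: DF={n8}
  n8: DF=∅

φ for j: defs {n0,n2,n8}
  DF⁺ = {n6,n7,n8}

Answer: ["n6", "n7", "n8"]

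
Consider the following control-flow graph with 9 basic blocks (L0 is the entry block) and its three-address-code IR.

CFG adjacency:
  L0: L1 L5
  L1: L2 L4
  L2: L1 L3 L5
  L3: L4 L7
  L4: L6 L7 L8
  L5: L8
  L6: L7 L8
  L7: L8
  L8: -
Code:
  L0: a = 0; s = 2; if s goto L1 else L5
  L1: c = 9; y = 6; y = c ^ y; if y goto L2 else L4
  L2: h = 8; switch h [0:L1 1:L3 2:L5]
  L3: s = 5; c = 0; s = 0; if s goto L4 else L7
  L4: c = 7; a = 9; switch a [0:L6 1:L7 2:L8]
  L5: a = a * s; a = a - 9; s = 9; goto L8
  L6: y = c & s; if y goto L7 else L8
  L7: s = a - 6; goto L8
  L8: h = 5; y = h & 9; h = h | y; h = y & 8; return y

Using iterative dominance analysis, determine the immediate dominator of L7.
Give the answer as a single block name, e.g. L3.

idom tree: L1←L0 L2←L1 L3←L2 L4←L1 L5←L0 L6←L4 L7←L1 L8←L0
Dom at joins:
  L1: preds {L0,L2}: {L0} ∩ {L0,L1,L2} = {L0}; idom=L0
  L4: preds {L1,L3}: {L0,L1} ∩ {L0,L1,L2,L3} = {L0,L1}; idom=L1
  L5: preds {L0,L2}: {L0} ∩ {L0,L1,L2} = {L0}; idom=L0
  L7: preds {L3,L4,L6}: {L0,L1,L2,L3} ∩ {L0,L1,L4} ∩ {L0,L1,L4,L6} = {L0,L1}; idom=L1
  L8: preds {L4,L5,L6,L7}: {L0,L1,L4} ∩ {L0,L5} ∩ {L0,L1,L4,L6} ∩ {L0,L1,L7} = {L0}; idom=L0

idom(L7) = L1

Answer: L1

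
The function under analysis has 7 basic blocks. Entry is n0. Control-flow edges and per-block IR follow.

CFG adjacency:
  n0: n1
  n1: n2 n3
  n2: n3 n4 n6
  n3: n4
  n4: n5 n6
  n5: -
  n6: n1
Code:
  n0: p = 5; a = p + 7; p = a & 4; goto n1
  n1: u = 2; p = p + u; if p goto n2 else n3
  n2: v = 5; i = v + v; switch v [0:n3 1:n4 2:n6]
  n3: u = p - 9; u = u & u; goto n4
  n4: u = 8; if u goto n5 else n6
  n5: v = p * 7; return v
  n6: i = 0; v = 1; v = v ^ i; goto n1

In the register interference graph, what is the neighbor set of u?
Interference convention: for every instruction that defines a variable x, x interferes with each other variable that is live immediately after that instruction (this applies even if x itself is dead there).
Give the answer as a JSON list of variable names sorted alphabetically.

Answer: ["p"]

Working:
Block summaries:
  n0 def {a,p} use ∅
  n1 def {p,u} use {p}
  n2 def {i,v} use ∅
  n3 def {u} use {p}
  n4 def {u} use ∅
  n5 def {v} use {p}
  n6 def {i,v} use ∅

Liveness:
  n0 li=∅ lo={p}
  n1 li={p} lo={p}
  n2 li={p} lo={p}
  n3 li={p} lo={p}
  n4 li={p} lo={p}
  n5 li={p} lo=∅
  n6 li={p} lo={p}

Conflict graph:
  a↔∅
  i↔{p,v}
  p↔{i,u,v}
  u↔{p}
  v↔{i,p}

N(u) = ["p"]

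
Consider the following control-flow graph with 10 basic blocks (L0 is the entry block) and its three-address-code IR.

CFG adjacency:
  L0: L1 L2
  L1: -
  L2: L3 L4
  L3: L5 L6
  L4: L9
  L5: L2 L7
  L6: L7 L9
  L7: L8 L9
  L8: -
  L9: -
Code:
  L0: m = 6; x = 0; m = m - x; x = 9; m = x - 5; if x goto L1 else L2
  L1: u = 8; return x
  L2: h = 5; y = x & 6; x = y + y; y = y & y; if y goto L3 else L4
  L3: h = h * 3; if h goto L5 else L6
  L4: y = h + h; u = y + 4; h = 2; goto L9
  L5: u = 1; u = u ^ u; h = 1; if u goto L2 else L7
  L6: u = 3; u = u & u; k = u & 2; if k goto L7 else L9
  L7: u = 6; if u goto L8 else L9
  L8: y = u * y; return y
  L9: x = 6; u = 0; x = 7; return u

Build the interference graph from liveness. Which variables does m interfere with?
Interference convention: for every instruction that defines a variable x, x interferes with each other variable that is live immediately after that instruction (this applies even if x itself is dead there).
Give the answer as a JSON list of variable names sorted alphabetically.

Answer: ["x"]

Analysis:
Block summaries:
  L0: def={m,x} ue=∅
  L1: def={u} ue={x}
  L2: def={h,x,y} ue={x}
  L3: def={h} ue={h}
  L4: def={h,u,y} ue={h}
  L5: def={h,u} ue=∅
  L6: def={k,u} ue=∅
  L7: def={u} ue=∅
  L8: def={y} ue={u,y}
  L9: def={u,x} ue=∅

Live sets:
  live L0: ∅→{x}
  live L1: {x}→∅
  live L2: {x}→{h,x,y}
  live L3: {h,x,y}→{x,y}
  live L4: {h}→∅
  live L5: {x,y}→{x,y}
  live L6: {y}→{y}
  live L7: {y}→{u,y}
  live L8: {u,y}→∅
  live L9: ∅→∅

Interfere edges:
  h — {u,x,y}
  k — {y}
  m — {x}
  u — {h,x,y}
  x — {h,m,u,y}
  y — {h,k,u,x}

N(m) = ["x"]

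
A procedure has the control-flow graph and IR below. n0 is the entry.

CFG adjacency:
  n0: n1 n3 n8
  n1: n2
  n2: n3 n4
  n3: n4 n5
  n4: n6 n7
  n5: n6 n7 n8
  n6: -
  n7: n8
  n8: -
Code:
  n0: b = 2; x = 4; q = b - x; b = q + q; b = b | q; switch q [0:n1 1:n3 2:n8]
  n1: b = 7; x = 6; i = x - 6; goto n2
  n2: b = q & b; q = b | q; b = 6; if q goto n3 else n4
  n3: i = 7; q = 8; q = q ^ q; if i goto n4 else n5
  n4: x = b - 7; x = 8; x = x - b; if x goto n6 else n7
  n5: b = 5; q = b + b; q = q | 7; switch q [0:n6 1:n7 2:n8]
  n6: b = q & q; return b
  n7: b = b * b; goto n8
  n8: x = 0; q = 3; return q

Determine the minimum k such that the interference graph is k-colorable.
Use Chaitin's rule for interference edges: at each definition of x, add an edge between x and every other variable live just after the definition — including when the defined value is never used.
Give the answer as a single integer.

Answer: 3

Analysis:
Block summaries:
  n0: def={b,q,x} ue=∅
  n1: def={b,i,x} ue=∅
  n2: def={b,q} ue={b,q}
  n3: def={i,q} ue=∅
  n4: def={x} ue={b}
  n5: def={b,q} ue=∅
  n6: def={b} ue={q}
  n7: def={b} ue={b}
  n8: def={q,x} ue=∅

Liveness:
  live n0: ∅→{b,q}
  live n1: {q}→{b,q}
  live n2: {b,q}→{b,q}
  live n3: {b}→{b,q}
  live n4: {b,q}→{b,q}
  live n5: ∅→{b,q}
  live n6: {q}→∅
  live n7: {b}→∅
  live n8: ∅→∅

Interference:
  b — {i,q,x}
  i — {b,q}
  q — {b,i,x}
  x — {b,q}

Registers:
  clique {b,i,q} ⇒ need ≥ 3
  assign b→r0 i→r2 q→r1 x→r2 — no edge inside a register ⇒ χ ≤ 3
  χ = 3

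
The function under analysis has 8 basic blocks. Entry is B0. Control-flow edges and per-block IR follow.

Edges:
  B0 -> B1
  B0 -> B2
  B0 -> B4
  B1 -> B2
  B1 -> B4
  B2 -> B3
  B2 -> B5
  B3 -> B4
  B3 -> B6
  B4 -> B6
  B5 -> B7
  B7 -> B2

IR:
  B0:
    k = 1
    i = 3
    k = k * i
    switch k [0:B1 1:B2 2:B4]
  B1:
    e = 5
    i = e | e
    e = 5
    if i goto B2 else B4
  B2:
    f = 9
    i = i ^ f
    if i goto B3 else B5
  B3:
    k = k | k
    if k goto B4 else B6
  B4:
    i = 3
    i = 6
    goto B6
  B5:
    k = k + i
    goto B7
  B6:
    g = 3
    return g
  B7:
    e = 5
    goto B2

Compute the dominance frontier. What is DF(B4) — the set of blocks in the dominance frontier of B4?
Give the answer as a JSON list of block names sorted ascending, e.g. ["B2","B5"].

idom tree: B1←B0 B2←B0 B3←B2 B4←B0 B5←B2 B6←B0 B7←B5
Dom∩ at merges:
  B2: preds {B0,B1,B7}: {B0} ∩ {B0,B1} ∩ {B0,B2,B5,B7} = {B0}; idom=B0
  B4: preds {B0,B1,B3}: {B0} ∩ {B0,B1} ∩ {B0,B2,B3} = {B0}; idom=B0
  B6: preds {B3,B4}: {B0,B2,B3} ∩ {B0,B4} = {B0}; idom=B0

DF derivation:
  join B2 pred B0: · stop@B0
  join B2 pred B1: B1 stop@B0
  join B2 pred B7: B7→B5→B2 stop@B0
  join B4 pred B0: · stop@B0
  join B4 pred B1: B1 stop@B0
  join B4 pred B3: B3→B2 stop@B0
  join B6 pred B3: B3→B2 stop@B0
  join B6 pred B4: B4 stop@B0
  B0: DF=∅
  B1: DF={B2,B4}
  B2: DF={B2,B4,B6}
  B3: DF={B4,B6}
  B4: DF={B6}
  B5: DF={B2}
  B6: DF=∅
  B7: DF={B2}

DF(B4) = ["B6"]

Answer: ["B6"]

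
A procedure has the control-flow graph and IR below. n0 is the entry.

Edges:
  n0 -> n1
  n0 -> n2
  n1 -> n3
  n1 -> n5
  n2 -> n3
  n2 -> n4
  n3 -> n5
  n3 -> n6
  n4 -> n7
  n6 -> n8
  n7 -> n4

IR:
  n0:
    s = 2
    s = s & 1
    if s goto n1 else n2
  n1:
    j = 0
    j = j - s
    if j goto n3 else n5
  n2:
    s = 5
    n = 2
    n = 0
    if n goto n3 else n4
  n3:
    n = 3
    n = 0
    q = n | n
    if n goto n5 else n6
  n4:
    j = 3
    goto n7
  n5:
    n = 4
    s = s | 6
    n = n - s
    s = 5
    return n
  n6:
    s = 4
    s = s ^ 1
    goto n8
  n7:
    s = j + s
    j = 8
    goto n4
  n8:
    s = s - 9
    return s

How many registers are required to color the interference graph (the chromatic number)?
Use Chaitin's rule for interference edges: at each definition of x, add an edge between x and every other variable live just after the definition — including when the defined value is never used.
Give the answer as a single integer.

Block summaries:
  n0: {s} / ∅
  n1: {j} / {s}
  n2: {n,s} / ∅
  n3: {n,q} / ∅
  n4: {j} / ∅
  n5: {n,s} / {s}
  n6: {s} / ∅
  n7: {j,s} / {j,s}
  n8: {s} / {s}

Liveness:
  n0: in=∅ out={s}
  n1: in={s} out={s}
  n2: in=∅ out={s}
  n3: in={s} out={s}
  n4: in={s} out={j,s}
  n5: in={s} out=∅
  n6: in=∅ out={s}
  n7: in={j,s} out={s}
  n8: in={s} out=∅

Interfere edges:
  j↔{s}
  n↔{q,s}
  q↔{n,s}
  s↔{j,n,q}

Colouring:
  {n,q,s} pairwise interfere (3-clique) ⇒ χ ≥ 3
  3-colouring: R0={s}  R1={j,n}  R2={q}
  χ = 3

Answer: 3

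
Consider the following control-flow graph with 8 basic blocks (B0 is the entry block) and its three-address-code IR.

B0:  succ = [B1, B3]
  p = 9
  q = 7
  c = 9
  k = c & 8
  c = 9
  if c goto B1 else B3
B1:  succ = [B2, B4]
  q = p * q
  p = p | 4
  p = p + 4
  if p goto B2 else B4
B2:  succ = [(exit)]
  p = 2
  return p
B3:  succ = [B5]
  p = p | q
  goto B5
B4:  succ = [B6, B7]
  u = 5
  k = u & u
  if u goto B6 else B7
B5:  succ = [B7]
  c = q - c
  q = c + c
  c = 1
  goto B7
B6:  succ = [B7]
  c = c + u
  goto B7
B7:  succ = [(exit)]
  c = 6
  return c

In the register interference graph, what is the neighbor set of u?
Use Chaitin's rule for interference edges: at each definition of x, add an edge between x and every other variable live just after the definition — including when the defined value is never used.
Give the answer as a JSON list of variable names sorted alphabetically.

Answer: ["c", "k"]

Derivation:
Per-block:
  B0 def {c,k,p,q} use ∅
  B1 def {p,q} use {p,q}
  B2 def {p} use ∅
  B3 def {p} use {p,q}
  B4 def {k,u} use ∅
  B5 def {c,q} use {c,q}
  B6 def {c} use {c,u}
  B7 def {c} use ∅

Live sets:
  live B0: ∅→{c,p,q}
  live B1: {c,p,q}→{c}
  live B2: ∅→∅
  live B3: {c,p,q}→{c,q}
  live B4: {c}→{c,u}
  live B5: {c,q}→∅
  live B6: {c,u}→∅
  live B7: ∅→∅

Interference:
  c↔{k,p,q,u}
  k↔{c,p,q,u}
  p↔{c,k,q}
  q↔{c,k,p}
  u↔{c,k}

N(u) = ["c", "k"]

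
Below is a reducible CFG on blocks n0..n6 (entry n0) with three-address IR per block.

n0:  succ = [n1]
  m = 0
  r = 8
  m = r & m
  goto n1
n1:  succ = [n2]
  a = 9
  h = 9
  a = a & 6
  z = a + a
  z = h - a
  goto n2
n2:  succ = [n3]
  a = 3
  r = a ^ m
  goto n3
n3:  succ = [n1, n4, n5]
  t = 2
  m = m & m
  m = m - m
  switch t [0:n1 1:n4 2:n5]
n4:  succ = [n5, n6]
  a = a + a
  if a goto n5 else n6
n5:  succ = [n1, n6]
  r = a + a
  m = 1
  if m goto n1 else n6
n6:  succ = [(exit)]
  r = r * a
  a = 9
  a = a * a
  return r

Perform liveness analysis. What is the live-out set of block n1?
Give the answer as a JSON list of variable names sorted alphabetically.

Answer: ["m"]

Working:
Block summaries:
  n0: def={m,r} ue=∅
  n1: def={a,h,z} ue=∅
  n2: def={a,r} ue={m}
  n3: def={m,t} ue={m}
  n4: def={a} ue={a}
  n5: def={m,r} ue={a}
  n6: def={a,r} ue={a,r}

Live sets:
  n0 li=∅ lo={m}
  n1 li={m} lo={m}
  n2 li={m} lo={a,m,r}
  n3 li={a,m,r} lo={a,m,r}
  n4 li={a,r} lo={a,r}
  n5 li={a} lo={a,m,r}
  n6 li={a,r} lo=∅

live-out(n1) = ["m"]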